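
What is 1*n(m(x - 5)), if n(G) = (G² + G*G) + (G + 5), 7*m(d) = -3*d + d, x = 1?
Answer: 429/49 ≈ 8.7551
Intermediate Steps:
m(d) = -2*d/7 (m(d) = (-3*d + d)/7 = (-2*d)/7 = -2*d/7)
n(G) = 5 + G + 2*G² (n(G) = (G² + G²) + (5 + G) = 2*G² + (5 + G) = 5 + G + 2*G²)
1*n(m(x - 5)) = 1*(5 - 2*(1 - 5)/7 + 2*(-2*(1 - 5)/7)²) = 1*(5 - 2/7*(-4) + 2*(-2/7*(-4))²) = 1*(5 + 8/7 + 2*(8/7)²) = 1*(5 + 8/7 + 2*(64/49)) = 1*(5 + 8/7 + 128/49) = 1*(429/49) = 429/49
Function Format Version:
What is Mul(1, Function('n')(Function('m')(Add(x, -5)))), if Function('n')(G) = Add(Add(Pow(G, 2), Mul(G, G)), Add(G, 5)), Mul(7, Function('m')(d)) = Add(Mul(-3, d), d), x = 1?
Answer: Rational(429, 49) ≈ 8.7551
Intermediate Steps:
Function('m')(d) = Mul(Rational(-2, 7), d) (Function('m')(d) = Mul(Rational(1, 7), Add(Mul(-3, d), d)) = Mul(Rational(1, 7), Mul(-2, d)) = Mul(Rational(-2, 7), d))
Function('n')(G) = Add(5, G, Mul(2, Pow(G, 2))) (Function('n')(G) = Add(Add(Pow(G, 2), Pow(G, 2)), Add(5, G)) = Add(Mul(2, Pow(G, 2)), Add(5, G)) = Add(5, G, Mul(2, Pow(G, 2))))
Mul(1, Function('n')(Function('m')(Add(x, -5)))) = Mul(1, Add(5, Mul(Rational(-2, 7), Add(1, -5)), Mul(2, Pow(Mul(Rational(-2, 7), Add(1, -5)), 2)))) = Mul(1, Add(5, Mul(Rational(-2, 7), -4), Mul(2, Pow(Mul(Rational(-2, 7), -4), 2)))) = Mul(1, Add(5, Rational(8, 7), Mul(2, Pow(Rational(8, 7), 2)))) = Mul(1, Add(5, Rational(8, 7), Mul(2, Rational(64, 49)))) = Mul(1, Add(5, Rational(8, 7), Rational(128, 49))) = Mul(1, Rational(429, 49)) = Rational(429, 49)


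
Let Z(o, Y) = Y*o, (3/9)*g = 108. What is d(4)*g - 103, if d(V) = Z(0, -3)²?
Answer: -103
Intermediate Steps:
g = 324 (g = 3*108 = 324)
d(V) = 0 (d(V) = (-3*0)² = 0² = 0)
d(4)*g - 103 = 0*324 - 103 = 0 - 103 = -103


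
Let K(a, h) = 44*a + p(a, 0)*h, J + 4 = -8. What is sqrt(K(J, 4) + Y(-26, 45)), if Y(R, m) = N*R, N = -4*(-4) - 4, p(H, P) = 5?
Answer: 2*I*sqrt(205) ≈ 28.636*I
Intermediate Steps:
J = -12 (J = -4 - 8 = -12)
N = 12 (N = 16 - 4 = 12)
K(a, h) = 5*h + 44*a (K(a, h) = 44*a + 5*h = 5*h + 44*a)
Y(R, m) = 12*R
sqrt(K(J, 4) + Y(-26, 45)) = sqrt((5*4 + 44*(-12)) + 12*(-26)) = sqrt((20 - 528) - 312) = sqrt(-508 - 312) = sqrt(-820) = 2*I*sqrt(205)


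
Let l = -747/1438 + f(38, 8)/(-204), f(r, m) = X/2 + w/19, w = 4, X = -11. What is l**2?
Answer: 840799136401/3451777546816 ≈ 0.24358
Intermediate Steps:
f(r, m) = -201/38 (f(r, m) = -11/2 + 4/19 = -201/38)
l = -916951/1857896 (l = -747/1438 - 201/38/(-204) = -747*1/1438 - 201/38*(-1/204) = -747/1438 + 67/2584 = -916951/1857896 ≈ -0.49354)
l**2 = (-916951/1857896)**2 = 840799136401/3451777546816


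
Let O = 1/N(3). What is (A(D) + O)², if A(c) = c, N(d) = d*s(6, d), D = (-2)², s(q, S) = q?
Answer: 5329/324 ≈ 16.448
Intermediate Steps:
D = 4
N(d) = 6*d (N(d) = d*6 = 6*d)
O = 1/18 (O = 1/(6*3) = 1/18 ≈ 0.055556)
(A(D) + O)² = (4 + 1/18)² = (73/18)² = 5329/324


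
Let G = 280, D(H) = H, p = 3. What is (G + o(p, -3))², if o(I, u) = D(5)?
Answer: 81225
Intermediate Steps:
o(I, u) = 5
(G + o(p, -3))² = (280 + 5)² = 285² = 81225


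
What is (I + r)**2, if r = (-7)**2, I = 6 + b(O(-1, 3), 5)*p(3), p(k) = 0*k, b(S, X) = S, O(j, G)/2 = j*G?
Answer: 3025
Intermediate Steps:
O(j, G) = 2*G*j (O(j, G) = 2*(j*G) = 2*(G*j) = 2*G*j)
p(k) = 0
I = 6 (I = 6 + (2*3*(-1))*0 = 6 - 6*0 = 6 + 0 = 6)
r = 49
(I + r)**2 = (6 + 49)**2 = 55**2 = 3025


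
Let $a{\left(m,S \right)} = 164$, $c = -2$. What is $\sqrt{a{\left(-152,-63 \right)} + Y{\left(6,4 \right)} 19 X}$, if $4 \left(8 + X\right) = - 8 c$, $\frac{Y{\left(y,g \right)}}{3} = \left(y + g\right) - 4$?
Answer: $2 i \sqrt{301} \approx 34.699 i$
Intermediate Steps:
$Y{\left(y,g \right)} = -12 + 3 g + 3 y$ ($Y{\left(y,g \right)} = 3 \left(\left(y + g\right) - 4\right) = 3 \left(\left(g + y\right) - 4\right) = 3 \left(-4 + g + y\right) = -12 + 3 g + 3 y$)
$X = -4$ ($X = -8 + \frac{\left(-8\right) \left(-2\right)}{4} = -8 + \frac{1}{4} \cdot 16 = -8 + 4 = -4$)
$\sqrt{a{\left(-152,-63 \right)} + Y{\left(6,4 \right)} 19 X} = \sqrt{164 + \left(-12 + 3 \cdot 4 + 3 \cdot 6\right) 19 \left(-4\right)} = \sqrt{164 + \left(-12 + 12 + 18\right) 19 \left(-4\right)} = \sqrt{164 + 18 \cdot 19 \left(-4\right)} = \sqrt{164 + 342 \left(-4\right)} = \sqrt{164 - 1368} = \sqrt{-1204} = 2 i \sqrt{301}$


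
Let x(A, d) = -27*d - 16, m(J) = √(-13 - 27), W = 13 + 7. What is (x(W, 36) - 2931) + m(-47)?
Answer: -3919 + 2*I*√10 ≈ -3919.0 + 6.3246*I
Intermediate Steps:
W = 20
m(J) = 2*I*√10 (m(J) = √(-40) = 2*I*√10)
x(A, d) = -16 - 27*d
(x(W, 36) - 2931) + m(-47) = ((-16 - 27*36) - 2931) + 2*I*√10 = ((-16 - 972) - 2931) + 2*I*√10 = (-988 - 2931) + 2*I*√10 = -3919 + 2*I*√10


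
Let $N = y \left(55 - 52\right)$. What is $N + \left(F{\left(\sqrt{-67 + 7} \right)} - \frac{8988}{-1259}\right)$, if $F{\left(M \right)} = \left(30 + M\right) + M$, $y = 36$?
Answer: $\frac{182730}{1259} + 4 i \sqrt{15} \approx 145.14 + 15.492 i$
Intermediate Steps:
$F{\left(M \right)} = 30 + 2 M$
$N = 108$ ($N = 36 \left(55 - 52\right) = 36 \cdot 3 = 108$)
$N + \left(F{\left(\sqrt{-67 + 7} \right)} - \frac{8988}{-1259}\right) = 108 - \left(-30 - \frac{8988}{1259} - 2 \sqrt{-67 + 7}\right) = 108 + \left(\left(30 + 2 \sqrt{-60}\right) - - \frac{8988}{1259}\right) = 108 + \left(\left(30 + 2 \cdot 2 i \sqrt{15}\right) + \frac{8988}{1259}\right) = 108 + \left(\left(30 + 4 i \sqrt{15}\right) + \frac{8988}{1259}\right) = 108 + \left(\frac{46758}{1259} + 4 i \sqrt{15}\right) = \frac{182730}{1259} + 4 i \sqrt{15}$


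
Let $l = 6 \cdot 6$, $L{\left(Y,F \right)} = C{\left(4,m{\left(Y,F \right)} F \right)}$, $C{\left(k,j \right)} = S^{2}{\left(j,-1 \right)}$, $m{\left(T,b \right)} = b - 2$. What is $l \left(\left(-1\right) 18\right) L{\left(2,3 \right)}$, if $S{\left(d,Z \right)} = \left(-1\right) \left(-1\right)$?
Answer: $-648$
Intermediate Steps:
$m{\left(T,b \right)} = -2 + b$ ($m{\left(T,b \right)} = b - 2 = -2 + b$)
$S{\left(d,Z \right)} = 1$
$C{\left(k,j \right)} = 1$ ($C{\left(k,j \right)} = 1^{2} = 1$)
$L{\left(Y,F \right)} = 1$
$l = 36$
$l \left(\left(-1\right) 18\right) L{\left(2,3 \right)} = 36 \left(\left(-1\right) 18\right) 1 = 36 \left(-18\right) 1 = \left(-648\right) 1 = -648$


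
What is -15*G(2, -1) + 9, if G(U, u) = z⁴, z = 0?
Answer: 9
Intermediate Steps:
G(U, u) = 0 (G(U, u) = 0⁴ = 0)
-15*G(2, -1) + 9 = -15*0 + 9 = 0 + 9 = 9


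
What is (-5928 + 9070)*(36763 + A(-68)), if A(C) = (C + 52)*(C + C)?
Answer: 122346338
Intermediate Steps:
A(C) = 2*C*(52 + C) (A(C) = (52 + C)*(2*C) = 2*C*(52 + C))
(-5928 + 9070)*(36763 + A(-68)) = (-5928 + 9070)*(36763 + 2*(-68)*(52 - 68)) = 3142*(36763 + 2*(-68)*(-16)) = 3142*(36763 + 2176) = 3142*38939 = 122346338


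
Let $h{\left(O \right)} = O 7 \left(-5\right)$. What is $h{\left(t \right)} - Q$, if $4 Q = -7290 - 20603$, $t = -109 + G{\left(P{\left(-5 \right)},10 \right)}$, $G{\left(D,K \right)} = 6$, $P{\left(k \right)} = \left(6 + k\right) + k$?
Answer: $\frac{42313}{4} \approx 10578.0$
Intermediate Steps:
$P{\left(k \right)} = 6 + 2 k$
$t = -103$ ($t = -109 + 6 = -103$)
$h{\left(O \right)} = - 35 O$ ($h{\left(O \right)} = 7 O \left(-5\right) = - 35 O$)
$Q = - \frac{27893}{4}$ ($Q = \frac{-7290 - 20603}{4} = \frac{1}{4} \left(-27893\right) = - \frac{27893}{4} \approx -6973.3$)
$h{\left(t \right)} - Q = \left(-35\right) \left(-103\right) - - \frac{27893}{4} = 3605 + \frac{27893}{4} = \frac{42313}{4}$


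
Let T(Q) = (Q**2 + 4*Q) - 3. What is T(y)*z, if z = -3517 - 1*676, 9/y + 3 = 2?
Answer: -176106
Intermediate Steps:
y = -9 (y = 9/(-3 + 2) = 9/(-1) = 9*(-1) = -9)
T(Q) = -3 + Q**2 + 4*Q
z = -4193 (z = -3517 - 676 = -4193)
T(y)*z = (-3 + (-9)**2 + 4*(-9))*(-4193) = (-3 + 81 - 36)*(-4193) = 42*(-4193) = -176106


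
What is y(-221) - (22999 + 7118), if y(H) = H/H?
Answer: -30116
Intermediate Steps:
y(H) = 1
y(-221) - (22999 + 7118) = 1 - (22999 + 7118) = 1 - 1*30117 = 1 - 30117 = -30116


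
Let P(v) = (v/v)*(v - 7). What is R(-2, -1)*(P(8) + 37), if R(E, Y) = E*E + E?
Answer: 76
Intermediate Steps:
R(E, Y) = E + E² (R(E, Y) = E² + E = E + E²)
P(v) = -7 + v (P(v) = 1*(-7 + v) = -7 + v)
R(-2, -1)*(P(8) + 37) = (-2*(1 - 2))*((-7 + 8) + 37) = (-2*(-1))*(1 + 37) = 2*38 = 76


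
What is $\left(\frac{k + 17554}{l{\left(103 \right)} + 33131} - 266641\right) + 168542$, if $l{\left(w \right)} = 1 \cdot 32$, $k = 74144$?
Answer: $- \frac{3253165439}{33163} \approx -98096.0$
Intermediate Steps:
$l{\left(w \right)} = 32$
$\left(\frac{k + 17554}{l{\left(103 \right)} + 33131} - 266641\right) + 168542 = \left(\frac{74144 + 17554}{32 + 33131} - 266641\right) + 168542 = \left(\frac{91698}{33163} - 266641\right) + 168542 = - \frac{8842523785}{33163} + 168542 = - \frac{3253165439}{33163}$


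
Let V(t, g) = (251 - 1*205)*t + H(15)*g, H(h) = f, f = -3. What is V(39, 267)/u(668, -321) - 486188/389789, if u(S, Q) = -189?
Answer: -159650003/24556707 ≈ -6.5013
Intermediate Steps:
H(h) = -3
V(t, g) = -3*g + 46*t (V(t, g) = (251 - 1*205)*t - 3*g = (251 - 205)*t - 3*g = 46*t - 3*g = -3*g + 46*t)
V(39, 267)/u(668, -321) - 486188/389789 = (-3*267 + 46*39)/(-189) - 486188/389789 = (-801 + 1794)*(-1/189) - 486188*1/389789 = 993*(-1/189) - 486188/389789 = -331/63 - 486188/389789 = -159650003/24556707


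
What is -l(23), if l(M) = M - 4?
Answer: -19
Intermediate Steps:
l(M) = -4 + M
-l(23) = -(-4 + 23) = -1*19 = -19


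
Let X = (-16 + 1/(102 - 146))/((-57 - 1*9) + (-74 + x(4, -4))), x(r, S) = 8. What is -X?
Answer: -235/1936 ≈ -0.12138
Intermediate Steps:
X = 235/1936 (X = (-16 + 1/(102 - 146))/((-57 - 1*9) + (-74 + 8)) = (-16 + 1/(-44))/((-57 - 9) - 66) = (-16 - 1/44)/(-66 - 66) = -705/44/(-132) = -705/44*(-1/132) = 235/1936 ≈ 0.12138)
-X = -1*235/1936 = -235/1936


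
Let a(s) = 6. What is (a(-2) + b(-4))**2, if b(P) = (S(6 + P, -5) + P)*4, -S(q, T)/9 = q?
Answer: 6724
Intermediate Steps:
S(q, T) = -9*q
b(P) = -216 - 32*P (b(P) = (-9*(6 + P) + P)*4 = ((-54 - 9*P) + P)*4 = (-54 - 8*P)*4 = -216 - 32*P)
(a(-2) + b(-4))**2 = (6 + (-216 - 32*(-4)))**2 = (6 + (-216 + 128))**2 = (6 - 88)**2 = (-82)**2 = 6724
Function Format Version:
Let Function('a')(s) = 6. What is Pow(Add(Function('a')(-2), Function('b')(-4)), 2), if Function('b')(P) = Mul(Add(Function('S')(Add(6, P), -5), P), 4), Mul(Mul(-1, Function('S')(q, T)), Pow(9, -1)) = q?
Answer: 6724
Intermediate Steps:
Function('S')(q, T) = Mul(-9, q)
Function('b')(P) = Add(-216, Mul(-32, P)) (Function('b')(P) = Mul(Add(Mul(-9, Add(6, P)), P), 4) = Mul(Add(Add(-54, Mul(-9, P)), P), 4) = Mul(Add(-54, Mul(-8, P)), 4) = Add(-216, Mul(-32, P)))
Pow(Add(Function('a')(-2), Function('b')(-4)), 2) = Pow(Add(6, Add(-216, Mul(-32, -4))), 2) = Pow(Add(6, Add(-216, 128)), 2) = Pow(Add(6, -88), 2) = Pow(-82, 2) = 6724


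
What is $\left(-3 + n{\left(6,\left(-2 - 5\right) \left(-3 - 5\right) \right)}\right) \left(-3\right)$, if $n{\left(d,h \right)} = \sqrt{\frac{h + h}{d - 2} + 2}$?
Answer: $9 - 3 \sqrt{30} \approx -7.4317$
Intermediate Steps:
$n{\left(d,h \right)} = \sqrt{2 + \frac{2 h}{-2 + d}}$ ($n{\left(d,h \right)} = \sqrt{\frac{2 h}{-2 + d} + 2} = \sqrt{2 + \frac{2 h}{-2 + d}}$)
$\left(-3 + n{\left(6,\left(-2 - 5\right) \left(-3 - 5\right) \right)}\right) \left(-3\right) = \left(-3 + \sqrt{2} \sqrt{\frac{-2 + 6 + \left(-2 - 5\right) \left(-3 - 5\right)}{-2 + 6}}\right) \left(-3\right) = \left(-3 + \sqrt{2} \sqrt{\frac{-2 + 6 - -56}{4}}\right) \left(-3\right) = \left(-3 + \sqrt{2} \sqrt{\frac{-2 + 6 + 56}{4}}\right) \left(-3\right) = \left(-3 + \sqrt{2} \sqrt{\frac{1}{4} \cdot 60}\right) \left(-3\right) = \left(-3 + \sqrt{2} \sqrt{15}\right) \left(-3\right) = \left(-3 + \sqrt{30}\right) \left(-3\right) = 9 - 3 \sqrt{30}$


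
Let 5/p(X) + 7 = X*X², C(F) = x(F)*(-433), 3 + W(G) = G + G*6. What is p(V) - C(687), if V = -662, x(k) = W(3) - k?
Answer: -16808075437240/58023507 ≈ -2.8968e+5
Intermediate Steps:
W(G) = -3 + 7*G (W(G) = -3 + (G + G*6) = -3 + (G + 6*G) = -3 + 7*G)
x(k) = 18 - k (x(k) = (-3 + 7*3) - k = (-3 + 21) - k = 18 - k)
C(F) = -7794 + 433*F (C(F) = (18 - F)*(-433) = -7794 + 433*F)
p(X) = 5/(-7 + X³) (p(X) = 5/(-7 + X*X²) = 5/(-7 + X³))
p(V) - C(687) = 5/(-7 + (-662)³) - (-7794 + 433*687) = 5/(-7 - 290117528) - (-7794 + 297471) = 5/(-290117535) - 1*289677 = 5*(-1/290117535) - 289677 = -1/58023507 - 289677 = -16808075437240/58023507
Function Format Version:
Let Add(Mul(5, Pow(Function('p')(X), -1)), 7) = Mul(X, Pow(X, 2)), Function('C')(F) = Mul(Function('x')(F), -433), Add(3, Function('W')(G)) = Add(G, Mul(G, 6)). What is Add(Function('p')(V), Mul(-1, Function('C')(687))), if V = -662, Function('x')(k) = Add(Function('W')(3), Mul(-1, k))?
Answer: Rational(-16808075437240, 58023507) ≈ -2.8968e+5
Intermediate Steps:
Function('W')(G) = Add(-3, Mul(7, G)) (Function('W')(G) = Add(-3, Add(G, Mul(G, 6))) = Add(-3, Add(G, Mul(6, G))) = Add(-3, Mul(7, G)))
Function('x')(k) = Add(18, Mul(-1, k)) (Function('x')(k) = Add(Add(-3, Mul(7, 3)), Mul(-1, k)) = Add(Add(-3, 21), Mul(-1, k)) = Add(18, Mul(-1, k)))
Function('C')(F) = Add(-7794, Mul(433, F)) (Function('C')(F) = Mul(Add(18, Mul(-1, F)), -433) = Add(-7794, Mul(433, F)))
Function('p')(X) = Mul(5, Pow(Add(-7, Pow(X, 3)), -1)) (Function('p')(X) = Mul(5, Pow(Add(-7, Mul(X, Pow(X, 2))), -1)) = Mul(5, Pow(Add(-7, Pow(X, 3)), -1)))
Add(Function('p')(V), Mul(-1, Function('C')(687))) = Add(Mul(5, Pow(Add(-7, Pow(-662, 3)), -1)), Mul(-1, Add(-7794, Mul(433, 687)))) = Add(Mul(5, Pow(Add(-7, -290117528), -1)), Mul(-1, Add(-7794, 297471))) = Add(Mul(5, Pow(-290117535, -1)), Mul(-1, 289677)) = Add(Mul(5, Rational(-1, 290117535)), -289677) = Add(Rational(-1, 58023507), -289677) = Rational(-16808075437240, 58023507)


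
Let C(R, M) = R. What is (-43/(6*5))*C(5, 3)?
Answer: -43/6 ≈ -7.1667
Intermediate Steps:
(-43/(6*5))*C(5, 3) = (-43/(6*5))*5 = (-43/30)*5 = ((1/30)*(-43))*5 = -43/30*5 = -43/6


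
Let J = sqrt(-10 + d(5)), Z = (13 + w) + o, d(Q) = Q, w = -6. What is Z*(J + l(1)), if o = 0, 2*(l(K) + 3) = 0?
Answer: -21 + 7*I*sqrt(5) ≈ -21.0 + 15.652*I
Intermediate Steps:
l(K) = -3 (l(K) = -3 + (1/2)*0 = -3 + 0 = -3)
Z = 7 (Z = (13 - 6) + 0 = 7 + 0 = 7)
J = I*sqrt(5) (J = sqrt(-10 + 5) = sqrt(-5) = I*sqrt(5) ≈ 2.2361*I)
Z*(J + l(1)) = 7*(I*sqrt(5) - 3) = 7*(-3 + I*sqrt(5)) = -21 + 7*I*sqrt(5)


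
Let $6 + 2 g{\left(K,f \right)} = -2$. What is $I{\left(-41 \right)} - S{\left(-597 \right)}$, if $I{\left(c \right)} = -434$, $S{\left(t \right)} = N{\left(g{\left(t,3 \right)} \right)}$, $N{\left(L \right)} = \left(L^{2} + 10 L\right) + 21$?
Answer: $-431$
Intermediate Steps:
$g{\left(K,f \right)} = -4$ ($g{\left(K,f \right)} = -3 + \frac{1}{2} \left(-2\right) = -3 - 1 = -4$)
$N{\left(L \right)} = 21 + L^{2} + 10 L$
$S{\left(t \right)} = -3$ ($S{\left(t \right)} = 21 + \left(-4\right)^{2} + 10 \left(-4\right) = 21 + 16 - 40 = -3$)
$I{\left(-41 \right)} - S{\left(-597 \right)} = -434 - -3 = -434 + 3 = -431$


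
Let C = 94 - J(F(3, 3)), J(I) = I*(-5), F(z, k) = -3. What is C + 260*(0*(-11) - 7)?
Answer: -1741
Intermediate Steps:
J(I) = -5*I
C = 79 (C = 94 - (-5)*(-3) = 94 - 1*15 = 94 - 15 = 79)
C + 260*(0*(-11) - 7) = 79 + 260*(0*(-11) - 7) = 79 + 260*(0 - 7) = 79 + 260*(-7) = 79 - 1820 = -1741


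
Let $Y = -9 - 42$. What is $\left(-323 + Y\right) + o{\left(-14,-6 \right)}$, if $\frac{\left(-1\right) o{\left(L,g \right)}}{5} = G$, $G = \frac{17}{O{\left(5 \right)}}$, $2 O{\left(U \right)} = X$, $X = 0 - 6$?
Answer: $- \frac{1037}{3} \approx -345.67$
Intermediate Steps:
$X = -6$ ($X = 0 - 6 = -6$)
$O{\left(U \right)} = -3$ ($O{\left(U \right)} = \frac{1}{2} \left(-6\right) = -3$)
$G = - \frac{17}{3}$ ($G = \frac{17}{-3} = 17 \left(- \frac{1}{3}\right) = - \frac{17}{3} \approx -5.6667$)
$o{\left(L,g \right)} = \frac{85}{3}$ ($o{\left(L,g \right)} = \left(-5\right) \left(- \frac{17}{3}\right) = \frac{85}{3}$)
$Y = -51$ ($Y = -9 - 42 = -51$)
$\left(-323 + Y\right) + o{\left(-14,-6 \right)} = \left(-323 - 51\right) + \frac{85}{3} = -374 + \frac{85}{3} = - \frac{1037}{3}$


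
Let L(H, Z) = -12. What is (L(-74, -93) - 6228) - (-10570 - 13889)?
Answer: 18219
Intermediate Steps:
(L(-74, -93) - 6228) - (-10570 - 13889) = (-12 - 6228) - (-10570 - 13889) = -6240 - 1*(-24459) = -6240 + 24459 = 18219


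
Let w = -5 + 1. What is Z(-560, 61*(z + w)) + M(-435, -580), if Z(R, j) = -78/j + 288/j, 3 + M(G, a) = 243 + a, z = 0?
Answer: -41585/122 ≈ -340.86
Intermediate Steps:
M(G, a) = 240 + a (M(G, a) = -3 + (243 + a) = 240 + a)
w = -4
Z(R, j) = 210/j
Z(-560, 61*(z + w)) + M(-435, -580) = 210/((61*(0 - 4))) + (240 - 580) = 210/((61*(-4))) - 340 = 210/(-244) - 340 = 210*(-1/244) - 340 = -105/122 - 340 = -41585/122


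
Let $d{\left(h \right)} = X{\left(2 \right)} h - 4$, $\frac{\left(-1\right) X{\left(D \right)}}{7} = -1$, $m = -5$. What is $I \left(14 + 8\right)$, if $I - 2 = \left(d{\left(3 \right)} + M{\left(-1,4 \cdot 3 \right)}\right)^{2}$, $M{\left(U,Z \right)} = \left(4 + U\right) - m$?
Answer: $13794$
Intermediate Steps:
$X{\left(D \right)} = 7$ ($X{\left(D \right)} = \left(-7\right) \left(-1\right) = 7$)
$d{\left(h \right)} = -4 + 7 h$ ($d{\left(h \right)} = 7 h - 4 = -4 + 7 h$)
$M{\left(U,Z \right)} = 9 + U$ ($M{\left(U,Z \right)} = \left(4 + U\right) - -5 = \left(4 + U\right) + 5 = 9 + U$)
$I = 627$ ($I = 2 + \left(\left(-4 + 7 \cdot 3\right) + \left(9 - 1\right)\right)^{2} = 2 + \left(\left(-4 + 21\right) + 8\right)^{2} = 2 + \left(17 + 8\right)^{2} = 2 + 25^{2} = 2 + 625 = 627$)
$I \left(14 + 8\right) = 627 \left(14 + 8\right) = 627 \cdot 22 = 13794$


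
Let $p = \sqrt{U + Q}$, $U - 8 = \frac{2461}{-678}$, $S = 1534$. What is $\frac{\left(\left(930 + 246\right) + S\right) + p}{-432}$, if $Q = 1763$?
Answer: $- \frac{1355}{216} - \frac{\sqrt{812431806}}{292896} \approx -6.3705$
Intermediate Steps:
$U = \frac{2963}{678}$ ($U = 8 + \frac{2461}{-678} = 8 + 2461 \left(- \frac{1}{678}\right) = 8 - \frac{2461}{678} = \frac{2963}{678} \approx 4.3702$)
$p = \frac{\sqrt{812431806}}{678}$ ($p = \sqrt{\frac{2963}{678} + 1763} = \sqrt{\frac{1198277}{678}} = \frac{\sqrt{812431806}}{678} \approx 42.04$)
$\frac{\left(\left(930 + 246\right) + S\right) + p}{-432} = \frac{\left(\left(930 + 246\right) + 1534\right) + \frac{\sqrt{812431806}}{678}}{-432} = \left(\left(1176 + 1534\right) + \frac{\sqrt{812431806}}{678}\right) \left(- \frac{1}{432}\right) = \left(2710 + \frac{\sqrt{812431806}}{678}\right) \left(- \frac{1}{432}\right) = - \frac{1355}{216} - \frac{\sqrt{812431806}}{292896}$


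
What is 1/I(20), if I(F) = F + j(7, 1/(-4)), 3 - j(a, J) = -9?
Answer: 1/32 ≈ 0.031250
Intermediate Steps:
j(a, J) = 12 (j(a, J) = 3 - 1*(-9) = 3 + 9 = 12)
I(F) = 12 + F (I(F) = F + 12 = 12 + F)
1/I(20) = 1/(12 + 20) = 1/32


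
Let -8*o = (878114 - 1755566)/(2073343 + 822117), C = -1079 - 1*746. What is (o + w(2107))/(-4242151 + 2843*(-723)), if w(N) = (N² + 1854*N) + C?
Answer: -542915149227/409765499200 ≈ -1.3249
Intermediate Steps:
C = -1825 (C = -1079 - 746 = -1825)
o = 219363/5790920 (o = -(878114 - 1755566)/(8*(2073343 + 822117)) = -(-219363)/(2*2895460) = -⅛*(-219363/723865) = 219363/5790920 ≈ 0.037880)
w(N) = -1825 + N² + 1854*N (w(N) = (N² + 1854*N) - 1825 = -1825 + N² + 1854*N)
(o + w(2107))/(-4242151 + 2843*(-723)) = (219363/5790920 + (-1825 + 2107² + 1854*2107))/(-4242151 + 2843*(-723)) = (219363/5790920 + (-1825 + 4439449 + 3906378))/(-4242151 - 2055489) = (219363/5790920 + 8344002)/(-6297640) = (48319448281203/5790920)*(-1/6297640) = -542915149227/409765499200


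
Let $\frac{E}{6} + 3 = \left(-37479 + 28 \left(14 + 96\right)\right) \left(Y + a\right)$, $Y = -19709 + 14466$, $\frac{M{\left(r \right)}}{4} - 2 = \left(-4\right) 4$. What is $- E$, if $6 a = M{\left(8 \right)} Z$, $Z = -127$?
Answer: $-837478036$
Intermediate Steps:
$M{\left(r \right)} = -56$ ($M{\left(r \right)} = 8 + 4 \left(\left(-4\right) 4\right) = 8 + 4 \left(-16\right) = 8 - 64 = -56$)
$Y = -5243$
$a = \frac{3556}{3}$ ($a = \frac{\left(-56\right) \left(-127\right)}{6} = \frac{1}{6} \cdot 7112 = \frac{3556}{3} \approx 1185.3$)
$E = 837478036$ ($E = -18 + 6 \left(-37479 + 28 \left(14 + 96\right)\right) \left(-5243 + \frac{3556}{3}\right) = -18 + 6 \left(-37479 + 28 \cdot 110\right) \left(- \frac{12173}{3}\right) = -18 + 6 \left(-37479 + 3080\right) \left(- \frac{12173}{3}\right) = -18 + 6 \left(\left(-34399\right) \left(- \frac{12173}{3}\right)\right) = -18 + 6 \cdot \frac{418739027}{3} = -18 + 837478054 = 837478036$)
$- E = \left(-1\right) 837478036 = -837478036$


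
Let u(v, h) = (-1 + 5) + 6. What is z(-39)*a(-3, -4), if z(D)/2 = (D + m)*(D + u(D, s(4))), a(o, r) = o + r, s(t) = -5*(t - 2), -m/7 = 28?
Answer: -95410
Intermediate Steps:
m = -196 (m = -7*28 = -196)
s(t) = 10 - 5*t (s(t) = -5*(-2 + t) = 10 - 5*t)
u(v, h) = 10 (u(v, h) = 4 + 6 = 10)
z(D) = 2*(-196 + D)*(10 + D) (z(D) = 2*((D - 196)*(D + 10)) = 2*((-196 + D)*(10 + D)) = 2*(-196 + D)*(10 + D))
z(-39)*a(-3, -4) = (-3920 - 372*(-39) + 2*(-39)²)*(-3 - 4) = (-3920 + 14508 + 2*1521)*(-7) = (-3920 + 14508 + 3042)*(-7) = 13630*(-7) = -95410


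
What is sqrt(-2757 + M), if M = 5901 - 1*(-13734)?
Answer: sqrt(16878) ≈ 129.92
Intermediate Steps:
M = 19635 (M = 5901 + 13734 = 19635)
sqrt(-2757 + M) = sqrt(-2757 + 19635) = sqrt(16878)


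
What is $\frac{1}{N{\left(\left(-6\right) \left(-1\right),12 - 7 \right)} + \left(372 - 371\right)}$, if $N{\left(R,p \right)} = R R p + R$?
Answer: $\frac{1}{187} \approx 0.0053476$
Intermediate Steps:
$N{\left(R,p \right)} = R + p R^{2}$ ($N{\left(R,p \right)} = R^{2} p + R = p R^{2} + R = R + p R^{2}$)
$\frac{1}{N{\left(\left(-6\right) \left(-1\right),12 - 7 \right)} + \left(372 - 371\right)} = \frac{1}{\left(-6\right) \left(-1\right) \left(1 + \left(-6\right) \left(-1\right) \left(12 - 7\right)\right) + \left(372 - 371\right)} = \frac{1}{6 \left(1 + 6 \left(12 - 7\right)\right) + 1} = \frac{1}{6 \left(1 + 6 \cdot 5\right) + 1} = \frac{1}{6 \left(1 + 30\right) + 1} = \frac{1}{6 \cdot 31 + 1} = \frac{1}{186 + 1} = \frac{1}{187}$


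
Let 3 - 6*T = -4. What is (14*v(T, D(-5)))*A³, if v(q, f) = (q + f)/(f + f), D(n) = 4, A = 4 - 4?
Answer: 0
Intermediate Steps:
A = 0
T = 7/6 (T = ½ - ⅙*(-4) = ½ + ⅔ = 7/6 ≈ 1.1667)
v(q, f) = (f + q)/(2*f) (v(q, f) = (f + q)/((2*f)) = (f + q)*(1/(2*f)) = (f + q)/(2*f))
(14*v(T, D(-5)))*A³ = (14*((½)*(4 + 7/6)/4))*0³ = (14*((½)*(¼)*(31/6)))*0 = (14*(31/48))*0 = (217/24)*0 = 0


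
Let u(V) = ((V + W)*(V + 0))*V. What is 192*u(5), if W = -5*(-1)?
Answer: 48000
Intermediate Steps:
W = 5
u(V) = V²*(5 + V) (u(V) = ((V + 5)*(V + 0))*V = ((5 + V)*V)*V = (V*(5 + V))*V = V²*(5 + V))
192*u(5) = 192*(5²*(5 + 5)) = 192*(25*10) = 192*250 = 48000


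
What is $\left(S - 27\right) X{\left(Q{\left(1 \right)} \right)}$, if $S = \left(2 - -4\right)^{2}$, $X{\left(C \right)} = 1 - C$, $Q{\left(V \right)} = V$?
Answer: $0$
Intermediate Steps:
$S = 36$ ($S = \left(2 + 4\right)^{2} = 6^{2} = 36$)
$\left(S - 27\right) X{\left(Q{\left(1 \right)} \right)} = \left(36 - 27\right) \left(1 - 1\right) = 9 \left(1 - 1\right) = 9 \cdot 0 = 0$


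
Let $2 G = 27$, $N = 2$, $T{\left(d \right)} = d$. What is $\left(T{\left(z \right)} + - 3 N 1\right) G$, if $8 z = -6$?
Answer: $- \frac{729}{8} \approx -91.125$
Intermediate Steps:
$z = - \frac{3}{4}$ ($z = \frac{1}{8} \left(-6\right) = - \frac{3}{4} \approx -0.75$)
$G = \frac{27}{2}$ ($G = \frac{1}{2} \cdot 27 = \frac{27}{2} \approx 13.5$)
$\left(T{\left(z \right)} + - 3 N 1\right) G = \left(- \frac{3}{4} + \left(-3\right) 2 \cdot 1\right) \frac{27}{2} = \left(- \frac{3}{4} - 6\right) \frac{27}{2} = \left(- \frac{27}{4}\right) \frac{27}{2} = - \frac{729}{8}$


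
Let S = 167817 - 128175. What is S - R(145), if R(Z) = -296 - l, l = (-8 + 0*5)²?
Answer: 40002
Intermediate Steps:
l = 64 (l = (-8 + 0)² = (-8)² = 64)
R(Z) = -360 (R(Z) = -296 - 1*64 = -296 - 64 = -360)
S = 39642
S - R(145) = 39642 - 1*(-360) = 39642 + 360 = 40002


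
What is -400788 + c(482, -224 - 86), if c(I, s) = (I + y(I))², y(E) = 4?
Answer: -164592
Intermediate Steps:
c(I, s) = (4 + I)² (c(I, s) = (I + 4)² = (4 + I)²)
-400788 + c(482, -224 - 86) = -400788 + (4 + 482)² = -400788 + 486² = -400788 + 236196 = -164592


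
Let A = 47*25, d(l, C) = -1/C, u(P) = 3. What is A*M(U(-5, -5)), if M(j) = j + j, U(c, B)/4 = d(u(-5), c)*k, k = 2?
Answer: 3760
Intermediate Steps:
U(c, B) = -8/c (U(c, B) = 4*(-1/c*2) = 4*(-2/c) = -8/c)
M(j) = 2*j
A = 1175
A*M(U(-5, -5)) = 1175*(2*(-8/(-5))) = 1175*(2*(-8*(-1/5))) = 1175*(2*(8/5)) = 1175*(16/5) = 3760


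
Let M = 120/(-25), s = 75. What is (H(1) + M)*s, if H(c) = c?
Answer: -285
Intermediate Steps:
M = -24/5 (M = 120*(-1/25) = -24/5 ≈ -4.8000)
(H(1) + M)*s = (1 - 24/5)*75 = -19/5*75 = -285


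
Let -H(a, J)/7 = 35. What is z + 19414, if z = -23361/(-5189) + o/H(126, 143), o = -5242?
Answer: 24714039453/1271305 ≈ 19440.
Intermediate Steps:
H(a, J) = -245 (H(a, J) = -7*35 = -245)
z = 32924183/1271305 (z = -23361/(-5189) - 5242/(-245) = -23361*(-1/5189) - 5242*(-1/245) = 23361/5189 + 5242/245 = 32924183/1271305 ≈ 25.898)
z + 19414 = 32924183/1271305 + 19414 = 24714039453/1271305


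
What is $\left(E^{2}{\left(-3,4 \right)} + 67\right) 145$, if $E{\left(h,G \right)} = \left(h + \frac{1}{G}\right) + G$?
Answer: $\frac{159065}{16} \approx 9941.6$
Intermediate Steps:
$E{\left(h,G \right)} = G + h + \frac{1}{G}$
$\left(E^{2}{\left(-3,4 \right)} + 67\right) 145 = \left(\left(4 - 3 + \frac{1}{4}\right)^{2} + 67\right) 145 = \left(\left(\frac{5}{4}\right)^{2} + 67\right) 145 = \left(\frac{25}{16} + 67\right) 145 = \frac{1097}{16} \cdot 145 = \frac{159065}{16}$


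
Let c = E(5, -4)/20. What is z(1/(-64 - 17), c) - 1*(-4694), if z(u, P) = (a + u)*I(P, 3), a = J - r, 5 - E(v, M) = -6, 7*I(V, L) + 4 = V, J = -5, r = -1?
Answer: 3550159/756 ≈ 4696.0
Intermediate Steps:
I(V, L) = -4/7 + V/7
E(v, M) = 11 (E(v, M) = 5 - 1*(-6) = 5 + 6 = 11)
c = 11/20 ≈ 0.55000
a = -4 (a = -5 - 1*(-1) = -5 + 1 = -4)
z(u, P) = (-4 + u)*(-4/7 + P/7)
z(1/(-64 - 17), c) - 1*(-4694) = (-4 + 11/20)*(-4 + 1/(-64 - 17))/7 - 1*(-4694) = (⅐)*(-69/20)*(-4 + 1/(-81)) + 4694 = (⅐)*(-69/20)*(-4 - 1/81) + 4694 = (⅐)*(-69/20)*(-325/81) + 4694 = 1495/756 + 4694 = 3550159/756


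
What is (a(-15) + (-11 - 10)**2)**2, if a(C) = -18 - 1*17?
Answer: 164836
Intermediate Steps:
a(C) = -35 (a(C) = -18 - 17 = -35)
(a(-15) + (-11 - 10)**2)**2 = (-35 + (-11 - 10)**2)**2 = (-35 + (-21)**2)**2 = (-35 + 441)**2 = 406**2 = 164836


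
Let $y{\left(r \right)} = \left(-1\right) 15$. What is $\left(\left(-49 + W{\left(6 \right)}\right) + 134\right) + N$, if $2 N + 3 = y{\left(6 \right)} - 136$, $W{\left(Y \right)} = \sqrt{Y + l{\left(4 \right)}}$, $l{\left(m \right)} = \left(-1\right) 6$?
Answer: $8$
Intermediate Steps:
$y{\left(r \right)} = -15$
$l{\left(m \right)} = -6$
$W{\left(Y \right)} = \sqrt{-6 + Y}$ ($W{\left(Y \right)} = \sqrt{Y - 6} = \sqrt{-6 + Y}$)
$N = -77$ ($N = - \frac{3}{2} + \frac{-15 - 136}{2} = - \frac{3}{2} + \frac{1}{2} \left(-151\right) = - \frac{3}{2} - \frac{151}{2} = -77$)
$\left(\left(-49 + W{\left(6 \right)}\right) + 134\right) + N = \left(\left(-49 + \sqrt{-6 + 6}\right) + 134\right) - 77 = \left(\left(-49 + \sqrt{0}\right) + 134\right) - 77 = \left(\left(-49 + 0\right) + 134\right) - 77 = \left(-49 + 134\right) - 77 = 85 - 77 = 8$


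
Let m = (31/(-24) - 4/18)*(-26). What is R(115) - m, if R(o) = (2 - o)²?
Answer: 458267/36 ≈ 12730.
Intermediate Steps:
m = 1417/36 (m = (31*(-1/24) - 4*1/18)*(-26) = (-31/24 - 2/9)*(-26) = -109/72*(-26) = 1417/36 ≈ 39.361)
R(115) - m = (-2 + 115)² - 1*1417/36 = 113² - 1417/36 = 12769 - 1417/36 = 458267/36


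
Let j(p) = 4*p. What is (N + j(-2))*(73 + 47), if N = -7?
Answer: -1800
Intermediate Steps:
(N + j(-2))*(73 + 47) = (-7 + 4*(-2))*(73 + 47) = (-7 - 8)*120 = -15*120 = -1800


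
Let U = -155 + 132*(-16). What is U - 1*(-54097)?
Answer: 51830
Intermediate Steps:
U = -2267 (U = -155 - 2112 = -2267)
U - 1*(-54097) = -2267 - 1*(-54097) = -2267 + 54097 = 51830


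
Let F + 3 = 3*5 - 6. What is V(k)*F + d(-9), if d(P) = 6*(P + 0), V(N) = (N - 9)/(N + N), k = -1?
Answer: -24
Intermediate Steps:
V(N) = (-9 + N)/(2*N) (V(N) = (-9 + N)/((2*N)) = (-9 + N)*(1/(2*N)) = (-9 + N)/(2*N))
F = 6 (F = -3 + (3*5 - 6) = -3 + (15 - 6) = -3 + 9 = 6)
d(P) = 6*P
V(k)*F + d(-9) = ((½)*(-9 - 1)/(-1))*6 + 6*(-9) = ((½)*(-1)*(-10))*6 - 54 = 5*6 - 54 = 30 - 54 = -24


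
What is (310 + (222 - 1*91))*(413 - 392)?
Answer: 9261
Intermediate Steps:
(310 + (222 - 1*91))*(413 - 392) = (310 + (222 - 91))*21 = (310 + 131)*21 = 441*21 = 9261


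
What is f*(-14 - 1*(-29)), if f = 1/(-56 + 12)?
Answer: -15/44 ≈ -0.34091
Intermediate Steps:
f = -1/44 (f = 1/(-44) = -1/44 ≈ -0.022727)
f*(-14 - 1*(-29)) = -(-14 - 1*(-29))/44 = -(-14 + 29)/44 = -1/44*15 = -15/44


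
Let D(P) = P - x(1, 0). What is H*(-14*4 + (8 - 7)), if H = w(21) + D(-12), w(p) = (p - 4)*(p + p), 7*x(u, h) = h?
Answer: -38610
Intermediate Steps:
x(u, h) = h/7
w(p) = 2*p*(-4 + p) (w(p) = (-4 + p)*(2*p) = 2*p*(-4 + p))
D(P) = P (D(P) = P - 0/7 = P - 1*0 = P + 0 = P)
H = 702 (H = 2*21*(-4 + 21) - 12 = 2*21*17 - 12 = 714 - 12 = 702)
H*(-14*4 + (8 - 7)) = 702*(-14*4 + (8 - 7)) = 702*(-56 + 1) = 702*(-55) = -38610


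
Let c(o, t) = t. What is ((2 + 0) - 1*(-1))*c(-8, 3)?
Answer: 9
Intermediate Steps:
((2 + 0) - 1*(-1))*c(-8, 3) = ((2 + 0) - 1*(-1))*3 = (2 + 1)*3 = 3*3 = 9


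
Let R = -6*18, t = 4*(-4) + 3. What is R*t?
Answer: 1404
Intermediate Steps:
t = -13 (t = -16 + 3 = -13)
R = -108
R*t = -108*(-13) = 1404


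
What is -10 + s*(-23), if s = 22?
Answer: -516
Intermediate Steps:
-10 + s*(-23) = -10 + 22*(-23) = -10 - 506 = -516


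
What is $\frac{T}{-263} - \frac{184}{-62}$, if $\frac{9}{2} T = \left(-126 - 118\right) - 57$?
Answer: $\frac{236426}{73377} \approx 3.2221$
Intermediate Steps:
$T = - \frac{602}{9}$ ($T = \frac{2 \left(\left(-126 - 118\right) - 57\right)}{9} = \frac{2 \left(-244 - 57\right)}{9} = \frac{2}{9} \left(-301\right) = - \frac{602}{9} \approx -66.889$)
$\frac{T}{-263} - \frac{184}{-62} = - \frac{602}{9 \left(-263\right)} - \frac{184}{-62} = \left(- \frac{602}{9}\right) \left(- \frac{1}{263}\right) - - \frac{92}{31} = \frac{602}{2367} + \frac{92}{31} = \frac{236426}{73377}$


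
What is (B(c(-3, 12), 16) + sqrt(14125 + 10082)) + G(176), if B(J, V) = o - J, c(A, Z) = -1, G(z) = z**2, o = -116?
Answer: 30861 + sqrt(24207) ≈ 31017.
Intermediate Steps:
B(J, V) = -116 - J
(B(c(-3, 12), 16) + sqrt(14125 + 10082)) + G(176) = ((-116 - 1*(-1)) + sqrt(14125 + 10082)) + 176**2 = ((-116 + 1) + sqrt(24207)) + 30976 = (-115 + sqrt(24207)) + 30976 = 30861 + sqrt(24207)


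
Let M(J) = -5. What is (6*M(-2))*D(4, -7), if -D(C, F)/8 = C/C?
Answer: 240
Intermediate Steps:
D(C, F) = -8 (D(C, F) = -8*C/C = -8*1 = -8)
(6*M(-2))*D(4, -7) = (6*(-5))*(-8) = -30*(-8) = 240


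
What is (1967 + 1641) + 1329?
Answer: 4937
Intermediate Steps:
(1967 + 1641) + 1329 = 3608 + 1329 = 4937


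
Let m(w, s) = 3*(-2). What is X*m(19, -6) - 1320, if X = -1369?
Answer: 6894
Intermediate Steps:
m(w, s) = -6
X*m(19, -6) - 1320 = -1369*(-6) - 1320 = 8214 - 1320 = 6894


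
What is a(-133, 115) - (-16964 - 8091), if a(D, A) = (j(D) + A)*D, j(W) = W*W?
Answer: -2342877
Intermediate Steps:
j(W) = W²
a(D, A) = D*(A + D²) (a(D, A) = (D² + A)*D = (A + D²)*D = D*(A + D²))
a(-133, 115) - (-16964 - 8091) = -133*(115 + (-133)²) - (-16964 - 8091) = -133*(115 + 17689) - 1*(-25055) = -133*17804 + 25055 = -2367932 + 25055 = -2342877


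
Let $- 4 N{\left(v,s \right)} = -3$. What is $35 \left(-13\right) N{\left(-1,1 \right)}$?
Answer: $- \frac{1365}{4} \approx -341.25$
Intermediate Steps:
$N{\left(v,s \right)} = \frac{3}{4}$ ($N{\left(v,s \right)} = \left(- \frac{1}{4}\right) \left(-3\right) = \frac{3}{4}$)
$35 \left(-13\right) N{\left(-1,1 \right)} = 35 \left(-13\right) \frac{3}{4} = \left(-455\right) \frac{3}{4} = - \frac{1365}{4}$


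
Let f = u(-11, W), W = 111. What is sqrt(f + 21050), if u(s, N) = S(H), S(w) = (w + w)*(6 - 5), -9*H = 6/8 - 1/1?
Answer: sqrt(757802)/6 ≈ 145.09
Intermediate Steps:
H = 1/36 (H = -(6/8 - 1/1)/9 = -(6*(1/8) - 1*1)/9 = -(3/4 - 1)/9 = -1/9*(-1/4) = 1/36 ≈ 0.027778)
S(w) = 2*w (S(w) = (2*w)*1 = 2*w)
u(s, N) = 1/18 (u(s, N) = 2*(1/36) = 1/18)
f = 1/18 ≈ 0.055556
sqrt(f + 21050) = sqrt(1/18 + 21050) = sqrt(378901/18) = sqrt(757802)/6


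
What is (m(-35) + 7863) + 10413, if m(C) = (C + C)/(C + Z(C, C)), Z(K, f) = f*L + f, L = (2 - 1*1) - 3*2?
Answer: 54826/3 ≈ 18275.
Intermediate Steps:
L = -5 (L = (2 - 1) - 6 = 1 - 6 = -5)
Z(K, f) = -4*f (Z(K, f) = f*(-5) + f = -5*f + f = -4*f)
m(C) = -⅔ (m(C) = (C + C)/(C - 4*C) = (2*C)/((-3*C)) = (2*C)*(-1/(3*C)) = -⅔)
(m(-35) + 7863) + 10413 = (-⅔ + 7863) + 10413 = 23587/3 + 10413 = 54826/3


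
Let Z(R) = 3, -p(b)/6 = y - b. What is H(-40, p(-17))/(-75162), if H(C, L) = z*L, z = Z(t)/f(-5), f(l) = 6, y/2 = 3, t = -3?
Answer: 23/25054 ≈ 0.00091802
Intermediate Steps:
y = 6 (y = 2*3 = 6)
p(b) = -36 + 6*b (p(b) = -6*(6 - b) = -36 + 6*b)
z = ½ (z = 3/6 = 3*(⅙) = ½ ≈ 0.50000)
H(C, L) = L/2
H(-40, p(-17))/(-75162) = ((-36 + 6*(-17))/2)/(-75162) = ((-36 - 102)/2)*(-1/75162) = ((½)*(-138))*(-1/75162) = -69*(-1/75162) = 23/25054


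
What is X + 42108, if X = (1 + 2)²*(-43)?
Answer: 41721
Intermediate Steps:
X = -387 (X = 3²*(-43) = 9*(-43) = -387)
X + 42108 = -387 + 42108 = 41721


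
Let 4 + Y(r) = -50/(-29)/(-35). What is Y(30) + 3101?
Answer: 628681/203 ≈ 3096.9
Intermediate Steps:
Y(r) = -822/203 (Y(r) = -4 - 50/(-29)/(-35) = -4 - 50*(-1/29)*(-1/35) = -4 + (50/29)*(-1/35) = -4 - 10/203 = -822/203)
Y(30) + 3101 = -822/203 + 3101 = 628681/203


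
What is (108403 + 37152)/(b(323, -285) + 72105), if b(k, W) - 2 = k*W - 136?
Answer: -145555/20084 ≈ -7.2473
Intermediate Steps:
b(k, W) = -134 + W*k (b(k, W) = 2 + (k*W - 136) = 2 + (W*k - 136) = 2 + (-136 + W*k) = -134 + W*k)
(108403 + 37152)/(b(323, -285) + 72105) = (108403 + 37152)/((-134 - 285*323) + 72105) = 145555/((-134 - 92055) + 72105) = 145555/(-92189 + 72105) = 145555/(-20084) = 145555*(-1/20084) = -145555/20084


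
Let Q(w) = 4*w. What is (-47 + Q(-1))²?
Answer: 2601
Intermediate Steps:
(-47 + Q(-1))² = (-47 + 4*(-1))² = (-47 - 4)² = (-51)² = 2601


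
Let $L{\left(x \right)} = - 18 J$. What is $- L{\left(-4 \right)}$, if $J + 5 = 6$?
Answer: $18$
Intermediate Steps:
$J = 1$ ($J = -5 + 6 = 1$)
$L{\left(x \right)} = -18$ ($L{\left(x \right)} = \left(-18\right) 1 = -18$)
$- L{\left(-4 \right)} = \left(-1\right) \left(-18\right) = 18$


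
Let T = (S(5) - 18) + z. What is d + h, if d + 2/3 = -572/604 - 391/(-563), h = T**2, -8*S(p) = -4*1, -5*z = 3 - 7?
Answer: 7089339671/25503900 ≈ 277.97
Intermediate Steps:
z = 4/5 (z = -(3 - 7)/5 = -1/5*(-4) = 4/5 ≈ 0.80000)
S(p) = 1/2 (S(p) = -(-1)/2 = -1/8*(-4) = 1/2)
T = -167/10 (T = (1/2 - 18) + 4/5 = -35/2 + 4/5 = -167/10 ≈ -16.700)
h = 27889/100 (h = (-167/10)**2 = 27889/100 ≈ 278.89)
d = -234430/255039 (d = -2/3 + (-572/604 - 391/(-563)) = -2/3 + (-572*1/604 - 391*(-1/563)) = -2/3 + (-143/151 + 391/563) = -2/3 - 21468/85013 = -234430/255039 ≈ -0.91919)
d + h = -234430/255039 + 27889/100 = 7089339671/25503900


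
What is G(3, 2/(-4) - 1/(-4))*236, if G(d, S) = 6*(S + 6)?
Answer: 8142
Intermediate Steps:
G(d, S) = 36 + 6*S (G(d, S) = 6*(6 + S) = 36 + 6*S)
G(3, 2/(-4) - 1/(-4))*236 = (36 + 6*(2/(-4) - 1/(-4)))*236 = (36 + 6*(2*(-1/4) - 1*(-1/4)))*236 = (36 + 6*(-1/2 + 1/4))*236 = (36 + 6*(-1/4))*236 = (36 - 3/2)*236 = (69/2)*236 = 8142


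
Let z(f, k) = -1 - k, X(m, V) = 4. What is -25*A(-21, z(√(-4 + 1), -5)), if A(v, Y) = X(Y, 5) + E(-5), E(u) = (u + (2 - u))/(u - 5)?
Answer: -95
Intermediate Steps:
E(u) = 2/(-5 + u)
A(v, Y) = 19/5 (A(v, Y) = 4 + 2/(-5 - 5) = 4 + 2/(-10) = 4 + 2*(-⅒) = 4 - ⅕ = 19/5)
-25*A(-21, z(√(-4 + 1), -5)) = -25*19/5 = -95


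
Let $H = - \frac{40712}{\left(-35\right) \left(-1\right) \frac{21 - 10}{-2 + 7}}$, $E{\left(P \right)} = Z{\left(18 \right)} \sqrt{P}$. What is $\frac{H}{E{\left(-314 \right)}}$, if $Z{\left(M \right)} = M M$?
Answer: $\frac{727 i \sqrt{314}}{139887} \approx 0.092092 i$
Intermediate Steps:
$Z{\left(M \right)} = M^{2}$
$E{\left(P \right)} = 324 \sqrt{P}$ ($E{\left(P \right)} = 18^{2} \sqrt{P} = 324 \sqrt{P}$)
$H = - \frac{5816}{11}$ ($H = - \frac{40712}{35 \cdot \frac{11}{5}} = - \frac{40712}{77} = \left(-40712\right) \frac{1}{77} = - \frac{5816}{11} \approx -528.73$)
$\frac{H}{E{\left(-314 \right)}} = - \frac{5816}{11 \cdot 324 \sqrt{-314}} = - \frac{5816}{11 \cdot 324 i \sqrt{314}} = - \frac{5816 \left(- \frac{i \sqrt{314}}{101736}\right)}{11} = \frac{727 i \sqrt{314}}{139887}$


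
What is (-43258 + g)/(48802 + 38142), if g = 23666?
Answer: -2449/10868 ≈ -0.22534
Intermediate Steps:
(-43258 + g)/(48802 + 38142) = (-43258 + 23666)/(48802 + 38142) = -19592/86944 = -19592*1/86944 = -2449/10868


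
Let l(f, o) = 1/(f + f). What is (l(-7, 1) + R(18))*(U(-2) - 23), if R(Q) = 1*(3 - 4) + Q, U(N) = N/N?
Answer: -2607/7 ≈ -372.43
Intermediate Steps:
U(N) = 1
l(f, o) = 1/(2*f)
R(Q) = -1 + Q (R(Q) = 1*(-1) + Q = -1 + Q)
(l(-7, 1) + R(18))*(U(-2) - 23) = ((½)/(-7) + (-1 + 18))*(1 - 23) = ((½)*(-⅐) + 17)*(-22) = (-1/14 + 17)*(-22) = (237/14)*(-22) = -2607/7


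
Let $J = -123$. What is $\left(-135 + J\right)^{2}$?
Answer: $66564$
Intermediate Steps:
$\left(-135 + J\right)^{2} = \left(-135 - 123\right)^{2} = \left(-258\right)^{2} = 66564$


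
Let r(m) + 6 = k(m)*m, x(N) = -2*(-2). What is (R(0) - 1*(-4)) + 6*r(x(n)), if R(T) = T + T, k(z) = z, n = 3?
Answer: 64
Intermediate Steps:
x(N) = 4
R(T) = 2*T
r(m) = -6 + m² (r(m) = -6 + m*m = -6 + m²)
(R(0) - 1*(-4)) + 6*r(x(n)) = (2*0 - 1*(-4)) + 6*(-6 + 4²) = (0 + 4) + 6*(-6 + 16) = 4 + 6*10 = 4 + 60 = 64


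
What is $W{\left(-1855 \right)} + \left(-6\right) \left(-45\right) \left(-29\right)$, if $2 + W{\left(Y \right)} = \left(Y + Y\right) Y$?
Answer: $6874218$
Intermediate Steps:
$W{\left(Y \right)} = -2 + 2 Y^{2}$ ($W{\left(Y \right)} = -2 + \left(Y + Y\right) Y = -2 + 2 Y Y = -2 + 2 Y^{2}$)
$W{\left(-1855 \right)} + \left(-6\right) \left(-45\right) \left(-29\right) = \left(-2 + 2 \left(-1855\right)^{2}\right) + \left(-6\right) \left(-45\right) \left(-29\right) = \left(-2 + 2 \cdot 3441025\right) + 270 \left(-29\right) = \left(-2 + 6882050\right) - 7830 = 6882048 - 7830 = 6874218$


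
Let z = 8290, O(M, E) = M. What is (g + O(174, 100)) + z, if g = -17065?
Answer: -8601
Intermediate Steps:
(g + O(174, 100)) + z = (-17065 + 174) + 8290 = -16891 + 8290 = -8601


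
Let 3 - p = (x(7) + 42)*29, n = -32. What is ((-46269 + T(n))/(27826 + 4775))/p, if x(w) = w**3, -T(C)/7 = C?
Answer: 46045/363892362 ≈ 0.00012653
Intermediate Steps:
T(C) = -7*C
p = -11162 (p = 3 - (7**3 + 42)*29 = 3 - (343 + 42)*29 = 3 - 385*29 = 3 - 1*11165 = 3 - 11165 = -11162)
((-46269 + T(n))/(27826 + 4775))/p = ((-46269 - 7*(-32))/(27826 + 4775))/(-11162) = ((-46269 + 224)/32601)*(-1/11162) = -46045*1/32601*(-1/11162) = -46045/32601*(-1/11162) = 46045/363892362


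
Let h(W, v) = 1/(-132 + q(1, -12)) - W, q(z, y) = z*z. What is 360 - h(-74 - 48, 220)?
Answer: 31179/131 ≈ 238.01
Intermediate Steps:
q(z, y) = z**2
h(W, v) = -1/131 - W (h(W, v) = 1/(-132 + 1**2) - W = 1/(-132 + 1) - W = 1/(-131) - W = -1/131 - W)
360 - h(-74 - 48, 220) = 360 - (-1/131 - (-74 - 48)) = 360 - (-1/131 - 1*(-122)) = 360 - (-1/131 + 122) = 360 - 1*15981/131 = 360 - 15981/131 = 31179/131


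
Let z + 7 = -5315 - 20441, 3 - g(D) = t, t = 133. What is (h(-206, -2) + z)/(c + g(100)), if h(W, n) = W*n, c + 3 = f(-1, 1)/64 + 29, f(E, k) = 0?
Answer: 25351/104 ≈ 243.76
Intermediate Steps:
g(D) = -130 (g(D) = 3 - 1*133 = 3 - 133 = -130)
c = 26 (c = -3 + (0/64 + 29) = -3 + ((1/64)*0 + 29) = -3 + (0 + 29) = -3 + 29 = 26)
z = -25763 (z = -7 + (-5315 - 20441) = -7 - 25756 = -25763)
(h(-206, -2) + z)/(c + g(100)) = (-206*(-2) - 25763)/(26 - 130) = (412 - 25763)/(-104) = -25351*(-1/104) = 25351/104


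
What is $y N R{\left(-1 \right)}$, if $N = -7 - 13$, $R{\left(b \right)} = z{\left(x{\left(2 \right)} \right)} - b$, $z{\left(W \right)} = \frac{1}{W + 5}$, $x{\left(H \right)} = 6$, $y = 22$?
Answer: $-480$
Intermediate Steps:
$z{\left(W \right)} = \frac{1}{5 + W}$
$R{\left(b \right)} = \frac{1}{11} - b$ ($R{\left(b \right)} = \frac{1}{5 + 6} - b = \frac{1}{11} - b$)
$N = -20$ ($N = -7 - 13 = -20$)
$y N R{\left(-1 \right)} = 22 \left(-20\right) \left(\frac{1}{11} - -1\right) = - 440 \left(\frac{1}{11} + 1\right) = \left(-440\right) \frac{12}{11} = -480$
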